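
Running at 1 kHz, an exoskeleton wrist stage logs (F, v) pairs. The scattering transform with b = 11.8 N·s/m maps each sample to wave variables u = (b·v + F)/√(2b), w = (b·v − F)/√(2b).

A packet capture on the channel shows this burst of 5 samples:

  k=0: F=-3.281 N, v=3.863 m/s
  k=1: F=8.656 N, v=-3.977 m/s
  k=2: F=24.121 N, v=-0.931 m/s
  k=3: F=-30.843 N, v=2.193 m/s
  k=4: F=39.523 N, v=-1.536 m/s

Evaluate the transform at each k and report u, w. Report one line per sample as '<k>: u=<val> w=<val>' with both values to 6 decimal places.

k=0: b·v=11.8×3.863=45.583400; √(2b)=4.857983; u=(45.583400+(-3.281))/4.857983=8.707811, w=(45.583400−(-3.281))/4.857983=10.058578
k=1: b·v=11.8×(-3.977)=-46.928600; √(2b)=4.857983; u=(-46.928600+8.656)/4.857983=-7.878290, w=(-46.928600−8.656)/4.857983=-11.441909
k=2: b·v=11.8×(-0.931)=-10.985800; √(2b)=4.857983; u=(-10.985800+24.121)/4.857983=2.703838, w=(-10.985800−24.121)/4.857983=-7.226620
k=3: b·v=11.8×2.193=25.877400; √(2b)=4.857983; u=(25.877400+(-30.843))/4.857983=-1.022153, w=(25.877400−(-30.843))/4.857983=11.675710
k=4: b·v=11.8×(-1.536)=-18.124800; √(2b)=4.857983; u=(-18.124800+39.523)/4.857983=4.404750, w=(-18.124800−39.523)/4.857983=-11.866612

0: u=8.707811 w=10.058578
1: u=-7.878290 w=-11.441909
2: u=2.703838 w=-7.226620
3: u=-1.022153 w=11.675710
4: u=4.404750 w=-11.866612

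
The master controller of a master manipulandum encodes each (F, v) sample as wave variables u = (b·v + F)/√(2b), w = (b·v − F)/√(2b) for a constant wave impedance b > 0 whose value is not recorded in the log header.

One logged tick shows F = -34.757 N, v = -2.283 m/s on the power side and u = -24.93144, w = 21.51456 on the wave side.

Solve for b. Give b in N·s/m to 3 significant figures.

u + w = -3.4169;  u + w = √(2b)·v, so √(2b) = -3.4169/(-2.283) = 1.4967.
b = (√(2b))²/2 = 2.2400/2 = 1.1200.
(Check via u − w = 2F/√(2b): u − w = -46.4460, 2F/√(2b) = -46.4460.)

b = 1.12 N·s/m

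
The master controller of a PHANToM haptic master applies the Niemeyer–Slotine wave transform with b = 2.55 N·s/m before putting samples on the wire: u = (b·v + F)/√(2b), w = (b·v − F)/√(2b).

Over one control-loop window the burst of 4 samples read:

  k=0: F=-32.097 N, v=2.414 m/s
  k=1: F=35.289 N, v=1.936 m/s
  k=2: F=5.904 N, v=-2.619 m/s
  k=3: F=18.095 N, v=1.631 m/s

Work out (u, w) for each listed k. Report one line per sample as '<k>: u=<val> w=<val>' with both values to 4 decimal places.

0: u=-11.4870 w=16.9386
1: u=17.8123 w=-13.4402
2: u=-0.3429 w=-5.5716
3: u=9.8543 w=-6.1709

k=0: b·v=2.55×2.414=6.1557; √(2b)=2.2583; u=(6.1557+(-32.097))/2.2583=-11.4870, w=(6.1557−(-32.097))/2.2583=16.9386
k=1: b·v=2.55×1.936=4.9368; √(2b)=2.2583; u=(4.9368+35.289)/2.2583=17.8123, w=(4.9368−35.289)/2.2583=-13.4402
k=2: b·v=2.55×(-2.619)=-6.6784; √(2b)=2.2583; u=(-6.6784+5.904)/2.2583=-0.3429, w=(-6.6784−5.904)/2.2583=-5.5716
k=3: b·v=2.55×1.631=4.1590; √(2b)=2.2583; u=(4.1590+18.095)/2.2583=9.8543, w=(4.1590−18.095)/2.2583=-6.1709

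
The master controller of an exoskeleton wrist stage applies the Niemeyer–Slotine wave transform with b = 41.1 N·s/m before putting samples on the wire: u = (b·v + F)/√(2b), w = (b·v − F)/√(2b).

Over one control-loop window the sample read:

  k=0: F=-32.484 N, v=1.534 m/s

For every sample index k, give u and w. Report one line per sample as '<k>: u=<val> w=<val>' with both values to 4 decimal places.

k=0: b·v=41.1×1.534=63.0474; √(2b)=9.0664; u=(63.0474+(-32.484))/9.0664=3.3711, w=(63.0474−(-32.484))/9.0664=10.5368

0: u=3.3711 w=10.5368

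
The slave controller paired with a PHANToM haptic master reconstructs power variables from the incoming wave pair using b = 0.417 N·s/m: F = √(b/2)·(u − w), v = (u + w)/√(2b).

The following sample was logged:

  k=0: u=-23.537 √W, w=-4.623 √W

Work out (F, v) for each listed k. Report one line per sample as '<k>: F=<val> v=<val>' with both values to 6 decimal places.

k=0: u−w=-18.914000, u+w=-28.160000; √(b/2)=0.456618, √(2b)=0.913236; F=0.456618×(-18.914)=-8.636473, v=-28.160000/0.913236=-30.835403

0: F=-8.636473 v=-30.835403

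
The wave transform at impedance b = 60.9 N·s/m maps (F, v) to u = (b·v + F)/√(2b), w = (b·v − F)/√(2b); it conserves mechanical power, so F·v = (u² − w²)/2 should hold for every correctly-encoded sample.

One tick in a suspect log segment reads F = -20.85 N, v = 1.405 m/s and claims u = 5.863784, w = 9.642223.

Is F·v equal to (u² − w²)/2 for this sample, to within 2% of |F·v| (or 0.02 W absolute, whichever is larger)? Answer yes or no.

F·v = (-20.85)×1.405 = -29.294250 W.
(u² − w²)/2 = (34.383963 − 92.972464)/2 = -29.294251 W.
|Δ| = 0.000001;  2% of max(1, |F·v|) = 0.585885.

yes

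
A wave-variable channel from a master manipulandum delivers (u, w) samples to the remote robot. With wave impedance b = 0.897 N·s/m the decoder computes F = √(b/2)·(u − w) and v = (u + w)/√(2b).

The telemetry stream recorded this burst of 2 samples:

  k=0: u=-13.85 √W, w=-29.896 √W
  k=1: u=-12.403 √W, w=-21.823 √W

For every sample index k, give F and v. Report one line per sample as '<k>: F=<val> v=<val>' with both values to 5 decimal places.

0: F=10.74603 v=-32.66082
1: F=6.30859 v=-25.55318

k=0: u−w=16.04600, u+w=-43.74600; √(b/2)=0.66970, √(2b)=1.33940; F=0.66970×16.046=10.74603, v=-43.74600/1.33940=-32.66082
k=1: u−w=9.42000, u+w=-34.22600; √(b/2)=0.66970, √(2b)=1.33940; F=0.66970×9.42=6.30859, v=-34.22600/1.33940=-25.55318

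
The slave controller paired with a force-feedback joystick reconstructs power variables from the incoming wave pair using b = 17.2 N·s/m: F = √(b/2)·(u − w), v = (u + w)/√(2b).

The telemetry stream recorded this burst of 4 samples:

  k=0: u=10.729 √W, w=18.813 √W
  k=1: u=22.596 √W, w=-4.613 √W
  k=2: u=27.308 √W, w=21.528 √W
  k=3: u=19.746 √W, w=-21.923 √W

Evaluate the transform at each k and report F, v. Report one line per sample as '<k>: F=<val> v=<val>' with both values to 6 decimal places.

k=0: u−w=-8.084000, u+w=29.542000; √(b/2)=2.932576, √(2b)=5.865151; F=2.932576×(-8.084)=-23.706942, v=29.542000/5.865151=5.036869
k=1: u−w=27.209000, u+w=17.983000; √(b/2)=2.932576, √(2b)=5.865151; F=2.932576×27.209=79.792451, v=17.983000/5.865151=3.066076
k=2: u−w=5.780000, u+w=48.836000; √(b/2)=2.932576, √(2b)=5.865151; F=2.932576×5.78=16.950287, v=48.836000/5.865151=8.326469
k=3: u−w=41.669000, u+w=-2.177000; √(b/2)=2.932576, √(2b)=5.865151; F=2.932576×41.669=122.197495, v=-2.177000/5.865151=-0.371175

0: F=-23.706942 v=5.036869
1: F=79.792451 v=3.066076
2: F=16.950287 v=8.326469
3: F=122.197495 v=-0.371175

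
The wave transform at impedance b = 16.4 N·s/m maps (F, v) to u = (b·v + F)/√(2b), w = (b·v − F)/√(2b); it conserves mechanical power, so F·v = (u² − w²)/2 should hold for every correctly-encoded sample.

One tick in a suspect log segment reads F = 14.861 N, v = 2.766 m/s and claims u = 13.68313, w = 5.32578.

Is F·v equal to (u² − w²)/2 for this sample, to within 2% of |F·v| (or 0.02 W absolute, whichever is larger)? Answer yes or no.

F·v = 14.861×2.766 = 41.10553 W.
(u² − w²)/2 = (187.22805 − 28.36393)/2 = 79.43206 W.
|Δ| = 38.32653;  2% of max(1, |F·v|) = 0.82211.

no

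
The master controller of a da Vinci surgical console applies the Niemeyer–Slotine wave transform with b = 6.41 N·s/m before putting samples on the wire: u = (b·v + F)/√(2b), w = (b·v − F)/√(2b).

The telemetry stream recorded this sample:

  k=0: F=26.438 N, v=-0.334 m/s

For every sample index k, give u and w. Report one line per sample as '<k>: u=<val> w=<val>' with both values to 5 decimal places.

0: u=6.78594 w=-7.98182

k=0: b·v=6.41×(-0.334)=-2.14094; √(2b)=3.58050; u=(-2.14094+26.438)/3.58050=6.78594, w=(-2.14094−26.438)/3.58050=-7.98182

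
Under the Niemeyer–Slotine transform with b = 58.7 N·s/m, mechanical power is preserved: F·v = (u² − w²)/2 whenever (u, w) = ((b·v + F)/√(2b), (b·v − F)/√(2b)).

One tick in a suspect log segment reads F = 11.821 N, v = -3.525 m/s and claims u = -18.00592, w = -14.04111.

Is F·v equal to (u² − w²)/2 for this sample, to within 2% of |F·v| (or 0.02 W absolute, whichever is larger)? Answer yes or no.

no

F·v = 11.821×(-3.525) = -41.66902 W.
(u² − w²)/2 = (324.21316 − 197.15277)/2 = 63.53019 W.
|Δ| = 105.19922;  2% of max(1, |F·v|) = 0.83338.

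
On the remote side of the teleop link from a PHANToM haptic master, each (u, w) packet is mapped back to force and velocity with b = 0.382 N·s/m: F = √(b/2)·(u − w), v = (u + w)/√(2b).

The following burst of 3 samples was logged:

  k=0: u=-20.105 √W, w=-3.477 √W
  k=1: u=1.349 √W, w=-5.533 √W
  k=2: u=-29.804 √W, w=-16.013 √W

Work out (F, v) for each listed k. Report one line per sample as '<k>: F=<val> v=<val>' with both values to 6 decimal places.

0: F=-7.267026 v=-26.979504
1: F=3.007678 v=-4.786797
2: F=-6.027156 v=-52.417942

k=0: u−w=-16.628000, u+w=-23.582000; √(b/2)=0.437035, √(2b)=0.874071; F=0.437035×(-16.628)=-7.267026, v=-23.582000/0.874071=-26.979504
k=1: u−w=6.882000, u+w=-4.184000; √(b/2)=0.437035, √(2b)=0.874071; F=0.437035×6.882=3.007678, v=-4.184000/0.874071=-4.786797
k=2: u−w=-13.791000, u+w=-45.817000; √(b/2)=0.437035, √(2b)=0.874071; F=0.437035×(-13.791)=-6.027156, v=-45.817000/0.874071=-52.417942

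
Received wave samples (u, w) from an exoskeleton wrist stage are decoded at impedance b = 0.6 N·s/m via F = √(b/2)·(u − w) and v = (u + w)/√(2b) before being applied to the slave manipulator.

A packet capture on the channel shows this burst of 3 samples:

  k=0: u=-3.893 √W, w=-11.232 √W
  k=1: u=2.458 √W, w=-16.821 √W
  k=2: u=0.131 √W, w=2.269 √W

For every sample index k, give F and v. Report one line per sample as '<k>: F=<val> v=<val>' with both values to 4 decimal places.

0: F=4.0197 v=-13.8072
1: F=10.5595 v=-13.1116
2: F=-1.1710 v=2.1909

k=0: u−w=7.3390, u+w=-15.1250; √(b/2)=0.5477, √(2b)=1.0954; F=0.5477×7.339=4.0197, v=-15.1250/1.0954=-13.8072
k=1: u−w=19.2790, u+w=-14.3630; √(b/2)=0.5477, √(2b)=1.0954; F=0.5477×19.279=10.5595, v=-14.3630/1.0954=-13.1116
k=2: u−w=-2.1380, u+w=2.4000; √(b/2)=0.5477, √(2b)=1.0954; F=0.5477×(-2.138)=-1.1710, v=2.4000/1.0954=2.1909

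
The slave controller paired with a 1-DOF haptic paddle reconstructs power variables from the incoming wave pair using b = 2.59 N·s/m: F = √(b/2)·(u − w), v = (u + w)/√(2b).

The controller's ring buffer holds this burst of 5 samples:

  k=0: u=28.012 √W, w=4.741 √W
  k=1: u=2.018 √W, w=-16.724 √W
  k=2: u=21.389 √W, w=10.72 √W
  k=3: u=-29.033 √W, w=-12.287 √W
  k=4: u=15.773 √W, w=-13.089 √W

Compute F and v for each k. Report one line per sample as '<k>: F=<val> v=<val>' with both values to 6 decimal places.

k=0: u−w=23.271000, u+w=32.753000; √(b/2)=1.137981, √(2b)=2.275961; F=1.137981×23.271=26.481948, v=32.753000/2.275961=14.390842
k=1: u−w=18.742000, u+w=-14.706000; √(b/2)=1.137981, √(2b)=2.275961; F=1.137981×18.742=21.328034, v=-14.706000/2.275961=-6.461445
k=2: u−w=10.669000, u+w=32.109000; √(b/2)=1.137981, √(2b)=2.275961; F=1.137981×10.669=12.141116, v=32.109000/2.275961=14.107885
k=3: u−w=-16.746000, u+w=-41.320000; √(b/2)=1.137981, √(2b)=2.275961; F=1.137981×(-16.746)=-19.056624, v=-41.320000/2.275961=-18.154966
k=4: u−w=28.862000, u+w=2.684000; √(b/2)=1.137981, √(2b)=2.275961; F=1.137981×28.862=32.844398, v=2.684000/2.275961=1.179282

0: F=26.481948 v=14.390842
1: F=21.328034 v=-6.461445
2: F=12.141116 v=14.107885
3: F=-19.056624 v=-18.154966
4: F=32.844398 v=1.179282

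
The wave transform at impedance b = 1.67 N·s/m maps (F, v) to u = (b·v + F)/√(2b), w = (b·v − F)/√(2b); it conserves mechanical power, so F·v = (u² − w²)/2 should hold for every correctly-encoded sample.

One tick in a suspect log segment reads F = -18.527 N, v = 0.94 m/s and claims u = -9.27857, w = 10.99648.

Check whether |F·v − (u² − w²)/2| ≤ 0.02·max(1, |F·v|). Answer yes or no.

F·v = (-18.527)×0.94 = -17.4154 W.
(u² − w²)/2 = (86.0919 − 120.9226)/2 = -17.4154 W.
|Δ| = 0.0000;  2% of max(1, |F·v|) = 0.3483.

yes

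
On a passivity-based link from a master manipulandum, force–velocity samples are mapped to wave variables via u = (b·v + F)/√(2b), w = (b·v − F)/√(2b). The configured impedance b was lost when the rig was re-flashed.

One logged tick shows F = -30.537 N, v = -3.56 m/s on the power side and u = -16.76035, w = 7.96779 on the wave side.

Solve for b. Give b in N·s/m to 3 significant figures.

u + w = -8.79256;  u + w = √(2b)·v, so √(2b) = -8.79256/(-3.56) = 2.46982.
b = (√(2b))²/2 = 6.10001/2 = 3.05001.
(Check via u − w = 2F/√(2b): u − w = -24.72814, 2F/√(2b) = -24.72812.)

b = 3.05 N·s/m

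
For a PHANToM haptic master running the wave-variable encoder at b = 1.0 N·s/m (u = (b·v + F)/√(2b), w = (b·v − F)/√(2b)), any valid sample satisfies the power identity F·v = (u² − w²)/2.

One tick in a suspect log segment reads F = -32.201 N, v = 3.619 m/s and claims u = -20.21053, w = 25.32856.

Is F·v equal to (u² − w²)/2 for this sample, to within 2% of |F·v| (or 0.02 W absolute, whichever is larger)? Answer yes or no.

yes

F·v = (-32.201)×3.619 = -116.5354 W.
(u² − w²)/2 = (408.4655 − 641.5360)/2 = -116.5352 W.
|Δ| = 0.0002;  2% of max(1, |F·v|) = 2.3307.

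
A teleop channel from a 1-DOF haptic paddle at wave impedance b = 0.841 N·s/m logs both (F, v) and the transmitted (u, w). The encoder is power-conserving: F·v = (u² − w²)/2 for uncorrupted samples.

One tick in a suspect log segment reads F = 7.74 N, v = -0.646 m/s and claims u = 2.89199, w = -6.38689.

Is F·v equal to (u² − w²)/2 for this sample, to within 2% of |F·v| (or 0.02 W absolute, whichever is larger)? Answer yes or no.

no

F·v = 7.74×(-0.646) = -5.0000 W.
(u² − w²)/2 = (8.3636 − 40.7924)/2 = -16.2144 W.
|Δ| = 11.2143;  2% of max(1, |F·v|) = 0.1000.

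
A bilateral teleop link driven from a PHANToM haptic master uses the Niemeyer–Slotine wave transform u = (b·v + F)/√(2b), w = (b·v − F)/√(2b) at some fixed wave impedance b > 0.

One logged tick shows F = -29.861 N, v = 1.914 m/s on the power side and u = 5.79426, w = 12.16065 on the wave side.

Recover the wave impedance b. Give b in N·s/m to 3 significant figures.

b = 44 N·s/m

u + w = 17.9549;  u + w = √(2b)·v, so √(2b) = 17.9549/1.914 = 9.3808.
b = (√(2b))²/2 = 88.0000/2 = 44.0000.
(Check via u − w = 2F/√(2b): u − w = -6.3664, 2F/√(2b) = -6.3664.)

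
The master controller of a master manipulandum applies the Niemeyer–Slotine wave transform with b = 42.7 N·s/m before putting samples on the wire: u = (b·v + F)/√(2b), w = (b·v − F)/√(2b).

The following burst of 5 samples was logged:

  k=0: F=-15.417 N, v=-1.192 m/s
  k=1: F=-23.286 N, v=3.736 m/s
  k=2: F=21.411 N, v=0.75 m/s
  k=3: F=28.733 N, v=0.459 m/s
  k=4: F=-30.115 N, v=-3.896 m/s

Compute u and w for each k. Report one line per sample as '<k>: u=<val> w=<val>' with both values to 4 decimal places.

0: u=-7.1761 w=-3.8395
1: u=14.7428 w=19.7824
2: u=5.7824 w=1.1486
3: u=5.2301 w=-0.9884
4: u=-21.2607 w=-14.7431

k=0: b·v=42.7×(-1.192)=-50.8984; √(2b)=9.2412; u=(-50.8984+(-15.417))/9.2412=-7.1761, w=(-50.8984−(-15.417))/9.2412=-3.8395
k=1: b·v=42.7×3.736=159.5272; √(2b)=9.2412; u=(159.5272+(-23.286))/9.2412=14.7428, w=(159.5272−(-23.286))/9.2412=19.7824
k=2: b·v=42.7×0.75=32.0250; √(2b)=9.2412; u=(32.0250+21.411)/9.2412=5.7824, w=(32.0250−21.411)/9.2412=1.1486
k=3: b·v=42.7×0.459=19.5993; √(2b)=9.2412; u=(19.5993+28.733)/9.2412=5.2301, w=(19.5993−28.733)/9.2412=-0.9884
k=4: b·v=42.7×(-3.896)=-166.3592; √(2b)=9.2412; u=(-166.3592+(-30.115))/9.2412=-21.2607, w=(-166.3592−(-30.115))/9.2412=-14.7431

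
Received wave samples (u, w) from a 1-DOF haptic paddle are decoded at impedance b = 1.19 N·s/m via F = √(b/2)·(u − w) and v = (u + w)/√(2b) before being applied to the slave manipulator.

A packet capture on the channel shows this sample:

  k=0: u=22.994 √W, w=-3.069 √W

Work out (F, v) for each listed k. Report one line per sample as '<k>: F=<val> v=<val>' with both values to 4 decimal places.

0: F=20.1040 v=12.9155

k=0: u−w=26.0630, u+w=19.9250; √(b/2)=0.7714, √(2b)=1.5427; F=0.7714×26.063=20.1040, v=19.9250/1.5427=12.9155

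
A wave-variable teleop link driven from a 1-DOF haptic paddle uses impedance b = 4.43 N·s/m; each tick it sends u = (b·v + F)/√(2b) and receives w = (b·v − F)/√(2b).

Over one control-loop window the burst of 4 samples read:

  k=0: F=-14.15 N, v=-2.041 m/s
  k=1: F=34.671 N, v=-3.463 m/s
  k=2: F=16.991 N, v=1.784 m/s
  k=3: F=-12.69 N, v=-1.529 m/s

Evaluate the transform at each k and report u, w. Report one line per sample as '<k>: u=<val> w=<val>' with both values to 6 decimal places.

k=0: b·v=4.43×(-2.041)=-9.041630; √(2b)=2.976575; u=(-9.041630+(-14.15))/2.976575=-7.791380, w=(-9.041630−(-14.15))/2.976575=1.716190
k=1: b·v=4.43×(-3.463)=-15.341090; √(2b)=2.976575; u=(-15.341090+34.671)/2.976575=6.494010, w=(-15.341090−34.671)/2.976575=-16.801890
k=2: b·v=4.43×1.784=7.903120; √(2b)=2.976575; u=(7.903120+16.991)/2.976575=8.363343, w=(7.903120−16.991)/2.976575=-3.053133
k=3: b·v=4.43×(-1.529)=-6.773470; √(2b)=2.976575; u=(-6.773470+(-12.69))/2.976575=-6.538881, w=(-6.773470−(-12.69))/2.976575=1.987697

0: u=-7.791380 w=1.716190
1: u=6.494010 w=-16.801890
2: u=8.363343 w=-3.053133
3: u=-6.538881 w=1.987697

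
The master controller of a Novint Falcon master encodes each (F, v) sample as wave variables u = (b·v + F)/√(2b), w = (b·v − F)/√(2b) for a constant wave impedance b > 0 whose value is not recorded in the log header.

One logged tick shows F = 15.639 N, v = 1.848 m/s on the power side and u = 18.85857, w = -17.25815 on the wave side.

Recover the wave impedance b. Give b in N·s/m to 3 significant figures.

u + w = 1.60042;  u + w = √(2b)·v, so √(2b) = 1.60042/1.848 = 0.86603.
b = (√(2b))²/2 = 0.75000/2 = 0.37500.
(Check via u − w = 2F/√(2b): u − w = 36.11672, 2F/√(2b) = 36.11661.)

b = 0.375 N·s/m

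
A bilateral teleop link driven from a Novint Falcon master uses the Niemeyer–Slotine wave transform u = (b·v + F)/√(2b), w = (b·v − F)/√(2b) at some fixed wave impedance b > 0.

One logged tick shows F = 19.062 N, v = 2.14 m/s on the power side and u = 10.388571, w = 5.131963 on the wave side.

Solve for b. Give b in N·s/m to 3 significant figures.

u + w = 15.520534;  u + w = √(2b)·v, so √(2b) = 15.520534/2.14 = 7.252586.
b = (√(2b))²/2 = 52.600003/2 = 26.300002.
(Check via u − w = 2F/√(2b): u − w = 5.256608, 2F/√(2b) = 5.256608.)

b = 26.3 N·s/m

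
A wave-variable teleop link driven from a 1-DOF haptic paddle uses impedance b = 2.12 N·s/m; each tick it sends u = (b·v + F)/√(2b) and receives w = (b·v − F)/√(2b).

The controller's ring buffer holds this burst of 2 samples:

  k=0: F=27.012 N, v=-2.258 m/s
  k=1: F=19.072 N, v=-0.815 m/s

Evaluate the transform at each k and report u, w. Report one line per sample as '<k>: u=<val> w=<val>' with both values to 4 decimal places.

0: u=10.7934 w=-15.4429
1: u=8.4231 w=-10.1013

k=0: b·v=2.12×(-2.258)=-4.7870; √(2b)=2.0591; u=(-4.7870+27.012)/2.0591=10.7934, w=(-4.7870−27.012)/2.0591=-15.4429
k=1: b·v=2.12×(-0.815)=-1.7278; √(2b)=2.0591; u=(-1.7278+19.072)/2.0591=8.4231, w=(-1.7278−19.072)/2.0591=-10.1013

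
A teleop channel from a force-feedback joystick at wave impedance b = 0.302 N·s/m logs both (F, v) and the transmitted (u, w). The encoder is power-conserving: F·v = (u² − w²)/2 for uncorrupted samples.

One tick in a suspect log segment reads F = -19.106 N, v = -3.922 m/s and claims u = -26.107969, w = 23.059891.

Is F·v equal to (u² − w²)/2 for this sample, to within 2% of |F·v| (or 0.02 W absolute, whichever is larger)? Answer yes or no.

F·v = (-19.106)×(-3.922) = 74.933732 W.
(u² − w²)/2 = (681.626045 − 531.758573)/2 = 74.933736 W.
|Δ| = 0.000004;  2% of max(1, |F·v|) = 1.498675.

yes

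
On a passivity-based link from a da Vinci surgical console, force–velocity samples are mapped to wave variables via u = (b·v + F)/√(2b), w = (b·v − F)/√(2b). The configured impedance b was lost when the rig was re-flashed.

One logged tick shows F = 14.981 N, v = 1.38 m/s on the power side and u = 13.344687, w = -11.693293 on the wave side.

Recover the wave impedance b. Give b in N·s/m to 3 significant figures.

u + w = 1.651394;  u + w = √(2b)·v, so √(2b) = 1.651394/1.38 = 1.196662.
b = (√(2b))²/2 = 1.432001/2 = 0.716000.
(Check via u − w = 2F/√(2b): u − w = 25.037980, 2F/√(2b) = 25.037974.)

b = 0.716 N·s/m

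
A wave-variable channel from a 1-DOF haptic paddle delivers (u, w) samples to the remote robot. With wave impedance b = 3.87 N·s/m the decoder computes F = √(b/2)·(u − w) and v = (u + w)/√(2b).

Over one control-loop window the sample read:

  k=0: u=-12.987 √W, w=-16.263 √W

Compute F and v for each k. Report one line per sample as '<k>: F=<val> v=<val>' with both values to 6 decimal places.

k=0: u−w=3.276000, u+w=-29.250000; √(b/2)=1.391043, √(2b)=2.782086; F=1.391043×3.276=4.557056, v=-29.250000/2.782086=-10.513695

0: F=4.557056 v=-10.513695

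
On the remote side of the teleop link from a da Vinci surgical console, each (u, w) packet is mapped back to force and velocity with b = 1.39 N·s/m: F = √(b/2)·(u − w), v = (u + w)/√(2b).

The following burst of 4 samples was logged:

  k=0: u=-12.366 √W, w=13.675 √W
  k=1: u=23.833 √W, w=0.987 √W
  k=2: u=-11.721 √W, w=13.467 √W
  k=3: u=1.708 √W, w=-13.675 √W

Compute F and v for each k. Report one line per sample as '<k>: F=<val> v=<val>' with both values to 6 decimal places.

k=0: u−w=-26.041000, u+w=1.309000; √(b/2)=0.833667, √(2b)=1.667333; F=0.833667×(-26.041)=-21.709512, v=1.309000/1.667333=0.785086
k=1: u−w=22.846000, u+w=24.820000; √(b/2)=0.833667, √(2b)=1.667333; F=0.833667×22.846=19.045947, v=24.820000/1.667333=14.886047
k=2: u−w=-25.188000, u+w=1.746000; √(b/2)=0.833667, √(2b)=1.667333; F=0.833667×(-25.188)=-20.998394, v=1.746000/1.667333=1.047181
k=3: u−w=15.383000, u+w=-11.967000; √(b/2)=0.833667, √(2b)=1.667333; F=0.833667×15.383=12.824293, v=-11.967000/1.667333=-7.177330

0: F=-21.709512 v=0.785086
1: F=19.045947 v=14.886047
2: F=-20.998394 v=1.047181
3: F=12.824293 v=-7.177330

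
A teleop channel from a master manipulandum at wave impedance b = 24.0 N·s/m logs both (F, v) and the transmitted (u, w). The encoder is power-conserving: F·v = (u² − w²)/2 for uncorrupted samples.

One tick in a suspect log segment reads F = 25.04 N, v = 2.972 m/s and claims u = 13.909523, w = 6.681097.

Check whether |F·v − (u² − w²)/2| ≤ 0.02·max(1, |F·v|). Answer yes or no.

yes

F·v = 25.04×2.972 = 74.418880 W.
(u² − w²)/2 = (193.474830 − 44.637057)/2 = 74.418886 W.
|Δ| = 0.000006;  2% of max(1, |F·v|) = 1.488378.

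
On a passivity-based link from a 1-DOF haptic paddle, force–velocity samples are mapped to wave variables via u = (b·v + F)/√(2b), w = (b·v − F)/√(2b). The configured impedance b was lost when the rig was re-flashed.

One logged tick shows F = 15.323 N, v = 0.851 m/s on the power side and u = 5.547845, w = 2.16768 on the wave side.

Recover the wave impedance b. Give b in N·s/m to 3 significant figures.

u + w = 7.715525;  u + w = √(2b)·v, so √(2b) = 7.715525/0.851 = 9.066422.
b = (√(2b))²/2 = 82.200005/2 = 41.100003.
(Check via u − w = 2F/√(2b): u − w = 3.380165, 2F/√(2b) = 3.380165.)

b = 41.1 N·s/m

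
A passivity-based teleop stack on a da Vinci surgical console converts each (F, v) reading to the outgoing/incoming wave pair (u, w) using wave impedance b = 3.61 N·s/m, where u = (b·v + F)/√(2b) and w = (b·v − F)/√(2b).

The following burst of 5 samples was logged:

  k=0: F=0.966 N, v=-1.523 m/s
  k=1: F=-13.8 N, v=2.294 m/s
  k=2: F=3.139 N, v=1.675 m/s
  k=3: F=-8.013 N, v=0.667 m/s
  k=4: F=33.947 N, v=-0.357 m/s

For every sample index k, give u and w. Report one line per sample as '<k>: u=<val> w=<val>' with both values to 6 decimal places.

k=0: b·v=3.61×(-1.523)=-5.498030; √(2b)=2.687006; u=(-5.498030+0.966)/2.687006=-1.686647, w=(-5.498030−0.966)/2.687006=-2.405663
k=1: b·v=3.61×2.294=8.281340; √(2b)=2.687006; u=(8.281340+(-13.8))/2.687006=-2.053833, w=(8.281340−(-13.8))/2.687006=8.217824
k=2: b·v=3.61×1.675=6.046750; √(2b)=2.687006; u=(6.046750+3.139)/2.687006=3.418582, w=(6.046750−3.139)/2.687006=1.082152
k=3: b·v=3.61×0.667=2.407870; √(2b)=2.687006; u=(2.407870+(-8.013))/2.687006=-2.086013, w=(2.407870−(-8.013))/2.687006=3.878246
k=4: b·v=3.61×(-0.357)=-1.288770; √(2b)=2.687006; u=(-1.288770+33.947)/2.687006=12.154135, w=(-1.288770−33.947)/2.687006=-13.113396

0: u=-1.686647 w=-2.405663
1: u=-2.053833 w=8.217824
2: u=3.418582 w=1.082152
3: u=-2.086013 w=3.878246
4: u=12.154135 w=-13.113396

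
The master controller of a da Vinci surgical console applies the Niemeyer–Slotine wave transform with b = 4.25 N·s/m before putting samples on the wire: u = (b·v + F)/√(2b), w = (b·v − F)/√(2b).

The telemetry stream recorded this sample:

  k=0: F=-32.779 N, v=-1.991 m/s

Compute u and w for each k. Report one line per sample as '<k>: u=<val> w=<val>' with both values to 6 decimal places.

k=0: b·v=4.25×(-1.991)=-8.461750; √(2b)=2.915476; u=(-8.461750+(-32.779))/2.915476=-14.145461, w=(-8.461750−(-32.779))/2.915476=8.340748

0: u=-14.145461 w=8.340748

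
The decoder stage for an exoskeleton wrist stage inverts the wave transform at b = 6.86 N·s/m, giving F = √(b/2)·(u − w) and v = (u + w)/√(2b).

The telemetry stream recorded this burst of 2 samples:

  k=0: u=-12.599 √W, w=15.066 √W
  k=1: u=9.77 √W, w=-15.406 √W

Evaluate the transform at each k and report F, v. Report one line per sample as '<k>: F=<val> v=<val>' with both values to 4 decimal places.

k=0: u−w=-27.6650, u+w=2.4670; √(b/2)=1.8520, √(2b)=3.7041; F=1.8520×(-27.665)=-51.2363, v=2.4670/3.7041=0.6660
k=1: u−w=25.1760, u+w=-5.6360; √(b/2)=1.8520, √(2b)=3.7041; F=1.8520×25.176=46.6266, v=-5.6360/3.7041=-1.5216

0: F=-51.2363 v=0.6660
1: F=46.6266 v=-1.5216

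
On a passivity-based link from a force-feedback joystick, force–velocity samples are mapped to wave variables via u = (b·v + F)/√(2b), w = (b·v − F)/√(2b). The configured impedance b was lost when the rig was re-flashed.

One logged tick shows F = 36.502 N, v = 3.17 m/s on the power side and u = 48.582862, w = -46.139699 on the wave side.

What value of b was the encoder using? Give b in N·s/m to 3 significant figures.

b = 0.297 N·s/m

u + w = 2.443163;  u + w = √(2b)·v, so √(2b) = 2.443163/3.17 = 0.770714.
b = (√(2b))²/2 = 0.594000/2 = 0.297000.
(Check via u − w = 2F/√(2b): u − w = 94.722561, 2F/√(2b) = 94.722571.)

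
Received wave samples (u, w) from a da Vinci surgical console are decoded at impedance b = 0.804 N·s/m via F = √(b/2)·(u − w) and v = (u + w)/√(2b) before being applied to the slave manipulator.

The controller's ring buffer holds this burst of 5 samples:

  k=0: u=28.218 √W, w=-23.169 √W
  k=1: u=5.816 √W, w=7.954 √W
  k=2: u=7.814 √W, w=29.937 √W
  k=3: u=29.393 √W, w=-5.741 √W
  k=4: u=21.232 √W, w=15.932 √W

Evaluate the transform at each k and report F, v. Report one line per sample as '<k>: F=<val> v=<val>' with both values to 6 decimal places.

k=0: u−w=51.387000, u+w=5.049000; √(b/2)=0.634035, √(2b)=1.268069; F=0.634035×51.387=32.581141, v=5.049000/1.268069=3.981643
k=1: u−w=-2.138000, u+w=13.770000; √(b/2)=0.634035, √(2b)=1.268069; F=0.634035×(-2.138)=-1.355566, v=13.770000/1.268069=10.859027
k=2: u−w=-22.123000, u+w=37.751000; √(b/2)=0.634035, √(2b)=1.268069; F=0.634035×(-22.123)=-14.026750, v=37.751000/1.268069=29.770453
k=3: u−w=35.134000, u+w=23.652000; √(b/2)=0.634035, √(2b)=1.268069; F=0.634035×35.134=22.276175, v=23.652000/1.268069=18.651976
k=4: u−w=5.300000, u+w=37.164000; √(b/2)=0.634035, √(2b)=1.268069; F=0.634035×5.3=3.360384, v=37.164000/1.268069=29.307544

0: F=32.581141 v=3.981643
1: F=-1.355566 v=10.859027
2: F=-14.026750 v=29.770453
3: F=22.276175 v=18.651976
4: F=3.360384 v=29.307544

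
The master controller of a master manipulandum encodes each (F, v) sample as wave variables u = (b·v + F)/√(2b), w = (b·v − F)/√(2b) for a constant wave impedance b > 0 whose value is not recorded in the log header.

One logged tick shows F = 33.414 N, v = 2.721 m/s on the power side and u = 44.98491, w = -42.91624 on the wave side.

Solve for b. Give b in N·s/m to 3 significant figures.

u + w = 2.0687;  u + w = √(2b)·v, so √(2b) = 2.0687/2.721 = 0.7603.
b = (√(2b))²/2 = 0.5780/2 = 0.2890.
(Check via u − w = 2F/√(2b): u − w = 87.9012, 2F/√(2b) = 87.9014.)

b = 0.289 N·s/m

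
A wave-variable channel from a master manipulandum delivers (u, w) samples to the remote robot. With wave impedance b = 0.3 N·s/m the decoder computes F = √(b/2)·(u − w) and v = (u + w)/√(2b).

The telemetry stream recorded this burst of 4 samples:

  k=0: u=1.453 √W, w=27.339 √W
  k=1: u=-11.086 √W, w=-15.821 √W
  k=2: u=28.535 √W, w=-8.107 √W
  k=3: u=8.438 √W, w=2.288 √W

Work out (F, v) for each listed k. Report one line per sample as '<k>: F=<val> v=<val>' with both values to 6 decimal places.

0: F=-10.025605 v=37.170312
1: F=1.833858 v=-34.736788
2: F=14.191386 v=26.372435
3: F=2.381885 v=13.847206

k=0: u−w=-25.886000, u+w=28.792000; √(b/2)=0.387298, √(2b)=0.774597; F=0.387298×(-25.886)=-10.025605, v=28.792000/0.774597=37.170312
k=1: u−w=4.735000, u+w=-26.907000; √(b/2)=0.387298, √(2b)=0.774597; F=0.387298×4.735=1.833858, v=-26.907000/0.774597=-34.736788
k=2: u−w=36.642000, u+w=20.428000; √(b/2)=0.387298, √(2b)=0.774597; F=0.387298×36.642=14.191386, v=20.428000/0.774597=26.372435
k=3: u−w=6.150000, u+w=10.726000; √(b/2)=0.387298, √(2b)=0.774597; F=0.387298×6.15=2.381885, v=10.726000/0.774597=13.847206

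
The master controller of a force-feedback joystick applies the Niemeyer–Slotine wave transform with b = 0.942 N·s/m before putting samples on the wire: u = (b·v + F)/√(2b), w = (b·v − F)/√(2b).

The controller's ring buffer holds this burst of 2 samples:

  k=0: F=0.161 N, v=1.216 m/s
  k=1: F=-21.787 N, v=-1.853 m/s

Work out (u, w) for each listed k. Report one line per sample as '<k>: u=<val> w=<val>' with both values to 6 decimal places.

0: u=0.951831 w=0.717237
1: u=-17.144629 w=14.601222

k=0: b·v=0.942×1.216=1.145472; √(2b)=1.372589; u=(1.145472+0.161)/1.372589=0.951831, w=(1.145472−0.161)/1.372589=0.717237
k=1: b·v=0.942×(-1.853)=-1.745526; √(2b)=1.372589; u=(-1.745526+(-21.787))/1.372589=-17.144629, w=(-1.745526−(-21.787))/1.372589=14.601222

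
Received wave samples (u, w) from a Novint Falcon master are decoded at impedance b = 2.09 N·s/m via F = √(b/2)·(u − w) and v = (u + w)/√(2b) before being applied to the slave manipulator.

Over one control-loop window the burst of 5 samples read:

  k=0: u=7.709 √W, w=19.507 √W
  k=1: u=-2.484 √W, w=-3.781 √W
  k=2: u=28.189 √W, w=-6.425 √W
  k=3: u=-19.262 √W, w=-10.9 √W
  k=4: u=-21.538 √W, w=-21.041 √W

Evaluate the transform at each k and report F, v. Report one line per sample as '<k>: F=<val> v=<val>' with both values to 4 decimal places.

k=0: u−w=-11.7980, u+w=27.2160; √(b/2)=1.0223, √(2b)=2.0445; F=1.0223×(-11.798)=-12.0605, v=27.2160/2.0445=13.3118
k=1: u−w=1.2970, u+w=-6.2650; √(b/2)=1.0223, √(2b)=2.0445; F=1.0223×1.297=1.3259, v=-6.2650/2.0445=-3.0643
k=2: u−w=34.6140, u+w=21.7640; √(b/2)=1.0223, √(2b)=2.0445; F=1.0223×34.614=35.3842, v=21.7640/2.0445=10.6451
k=3: u−w=-8.3620, u+w=-30.1620; √(b/2)=1.0223, √(2b)=2.0445; F=1.0223×(-8.362)=-8.5481, v=-30.1620/2.0445=-14.7527
k=4: u−w=-0.4970, u+w=-42.5790; √(b/2)=1.0223, √(2b)=2.0445; F=1.0223×(-0.497)=-0.5081, v=-42.5790/2.0445=-20.8261

0: F=-12.0605 v=13.3118
1: F=1.3259 v=-3.0643
2: F=35.3842 v=10.6451
3: F=-8.5481 v=-14.7527
4: F=-0.5081 v=-20.8261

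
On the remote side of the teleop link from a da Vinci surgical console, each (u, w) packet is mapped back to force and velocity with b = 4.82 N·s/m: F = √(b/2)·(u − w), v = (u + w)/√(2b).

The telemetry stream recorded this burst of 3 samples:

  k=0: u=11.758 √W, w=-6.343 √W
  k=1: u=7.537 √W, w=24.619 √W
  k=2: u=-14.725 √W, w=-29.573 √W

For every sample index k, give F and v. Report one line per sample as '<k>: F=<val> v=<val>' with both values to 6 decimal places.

k=0: u−w=18.101000, u+w=5.415000; √(b/2)=1.552417, √(2b)=3.104835; F=1.552417×18.101=28.100309, v=5.415000/3.104835=1.744054
k=1: u−w=-17.082000, u+w=32.156000; √(b/2)=1.552417, √(2b)=3.104835; F=1.552417×(-17.082)=-26.518395, v=32.156000/3.104835=10.356750
k=2: u−w=14.848000, u+w=-44.298000; √(b/2)=1.552417, √(2b)=3.104835; F=1.552417×14.848=23.050295, v=-44.298000/3.104835=-14.267425

0: F=28.100309 v=1.744054
1: F=-26.518395 v=10.356750
2: F=23.050295 v=-14.267425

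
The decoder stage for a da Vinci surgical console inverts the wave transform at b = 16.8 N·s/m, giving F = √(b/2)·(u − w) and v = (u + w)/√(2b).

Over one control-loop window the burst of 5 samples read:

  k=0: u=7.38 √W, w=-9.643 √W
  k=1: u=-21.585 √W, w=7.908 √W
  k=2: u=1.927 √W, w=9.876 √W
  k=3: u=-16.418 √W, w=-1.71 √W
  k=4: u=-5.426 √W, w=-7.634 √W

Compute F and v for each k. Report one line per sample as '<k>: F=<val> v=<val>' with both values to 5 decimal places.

0: F=49.33734 v=-0.39040
1: F=-85.47883 v=-2.35951
2: F=-23.03839 v=2.03621
3: F=-42.62783 v=-3.12738
4: F=6.39939 v=-2.25306

k=0: u−w=17.02300, u+w=-2.26300; √(b/2)=2.89828, √(2b)=5.79655; F=2.89828×17.023=49.33734, v=-2.26300/5.79655=-0.39040
k=1: u−w=-29.49300, u+w=-13.67700; √(b/2)=2.89828, √(2b)=5.79655; F=2.89828×(-29.493)=-85.47883, v=-13.67700/5.79655=-2.35951
k=2: u−w=-7.94900, u+w=11.80300; √(b/2)=2.89828, √(2b)=5.79655; F=2.89828×(-7.949)=-23.03839, v=11.80300/5.79655=2.03621
k=3: u−w=-14.70800, u+w=-18.12800; √(b/2)=2.89828, √(2b)=5.79655; F=2.89828×(-14.708)=-42.62783, v=-18.12800/5.79655=-3.12738
k=4: u−w=2.20800, u+w=-13.06000; √(b/2)=2.89828, √(2b)=5.79655; F=2.89828×2.208=6.39939, v=-13.06000/5.79655=-2.25306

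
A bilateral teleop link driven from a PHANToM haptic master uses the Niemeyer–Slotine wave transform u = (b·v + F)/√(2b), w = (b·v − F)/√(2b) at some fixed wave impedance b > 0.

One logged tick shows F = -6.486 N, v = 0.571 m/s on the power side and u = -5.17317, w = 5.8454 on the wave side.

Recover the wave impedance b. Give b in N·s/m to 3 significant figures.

b = 0.693 N·s/m

u + w = 0.6722;  u + w = √(2b)·v, so √(2b) = 0.6722/0.571 = 1.1773.
b = (√(2b))²/2 = 1.3860/2 = 0.6930.
(Check via u − w = 2F/√(2b): u − w = -11.0186, 2F/√(2b) = -11.0186.)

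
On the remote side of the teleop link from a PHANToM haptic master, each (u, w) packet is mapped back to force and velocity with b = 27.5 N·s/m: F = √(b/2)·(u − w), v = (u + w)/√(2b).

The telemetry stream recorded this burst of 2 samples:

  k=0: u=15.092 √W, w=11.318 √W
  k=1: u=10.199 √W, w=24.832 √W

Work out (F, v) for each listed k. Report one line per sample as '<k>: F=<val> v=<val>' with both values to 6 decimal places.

k=0: u−w=3.774000, u+w=26.410000; √(b/2)=3.708099, √(2b)=7.416198; F=3.708099×3.774=13.994367, v=26.410000/7.416198=3.561124
k=1: u−w=-14.633000, u+w=35.031000; √(b/2)=3.708099, √(2b)=7.416198; F=3.708099×(-14.633)=-54.260616, v=35.031000/7.416198=4.723579

0: F=13.994367 v=3.561124
1: F=-54.260616 v=4.723579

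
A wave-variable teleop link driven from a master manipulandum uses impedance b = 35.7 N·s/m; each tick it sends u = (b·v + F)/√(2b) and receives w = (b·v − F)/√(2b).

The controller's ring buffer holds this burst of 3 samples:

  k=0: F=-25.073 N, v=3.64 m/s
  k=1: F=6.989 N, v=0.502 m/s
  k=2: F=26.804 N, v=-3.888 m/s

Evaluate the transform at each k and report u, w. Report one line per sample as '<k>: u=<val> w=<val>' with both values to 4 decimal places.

0: u=12.4115 w=18.3460
1: u=2.9480 w=1.2938
2: u=-13.2544 w=-19.5986

k=0: b·v=35.7×3.64=129.9480; √(2b)=8.4499; u=(129.9480+(-25.073))/8.4499=12.4115, w=(129.9480−(-25.073))/8.4499=18.3460
k=1: b·v=35.7×0.502=17.9214; √(2b)=8.4499; u=(17.9214+6.989)/8.4499=2.9480, w=(17.9214−6.989)/8.4499=1.2938
k=2: b·v=35.7×(-3.888)=-138.8016; √(2b)=8.4499; u=(-138.8016+26.804)/8.4499=-13.2544, w=(-138.8016−26.804)/8.4499=-19.5986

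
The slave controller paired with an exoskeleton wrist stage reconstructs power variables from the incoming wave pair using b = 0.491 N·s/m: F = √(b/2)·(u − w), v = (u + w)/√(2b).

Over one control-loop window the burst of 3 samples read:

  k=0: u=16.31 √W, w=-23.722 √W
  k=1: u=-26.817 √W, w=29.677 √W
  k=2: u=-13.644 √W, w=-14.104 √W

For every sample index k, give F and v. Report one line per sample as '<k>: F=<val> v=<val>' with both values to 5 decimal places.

k=0: u−w=40.03200, u+w=-7.41200; √(b/2)=0.49548, √(2b)=0.99096; F=0.49548×40.032=19.83504, v=-7.41200/0.99096=-7.47962
k=1: u−w=-56.49400, u+w=2.86000; √(b/2)=0.49548, √(2b)=0.99096; F=0.49548×(-56.494)=-27.99162, v=2.86000/0.99096=2.88609
k=2: u−w=0.46000, u+w=-27.74800; √(b/2)=0.49548, √(2b)=0.99096; F=0.49548×0.46=0.22792, v=-27.74800/0.99096=-28.00115

0: F=19.83504 v=-7.47962
1: F=-27.99162 v=2.88609
2: F=0.22792 v=-28.00115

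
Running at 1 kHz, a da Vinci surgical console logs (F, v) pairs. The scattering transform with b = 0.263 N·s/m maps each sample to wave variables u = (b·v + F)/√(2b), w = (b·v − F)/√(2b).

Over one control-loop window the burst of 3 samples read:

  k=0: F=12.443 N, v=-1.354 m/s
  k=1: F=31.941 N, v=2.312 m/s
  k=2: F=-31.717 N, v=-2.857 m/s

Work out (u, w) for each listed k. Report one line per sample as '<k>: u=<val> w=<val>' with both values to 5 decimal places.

0: u=16.66564 w=-17.64764
1: u=44.87924 w=-43.20245
2: u=-44.76802 w=42.69596

k=0: b·v=0.263×(-1.354)=-0.35610; √(2b)=0.72526; u=(-0.35610+12.443)/0.72526=16.66564, w=(-0.35610−12.443)/0.72526=-17.64764
k=1: b·v=0.263×2.312=0.60806; √(2b)=0.72526; u=(0.60806+31.941)/0.72526=44.87924, w=(0.60806−31.941)/0.72526=-43.20245
k=2: b·v=0.263×(-2.857)=-0.75139; √(2b)=0.72526; u=(-0.75139+(-31.717))/0.72526=-44.76802, w=(-0.75139−(-31.717))/0.72526=42.69596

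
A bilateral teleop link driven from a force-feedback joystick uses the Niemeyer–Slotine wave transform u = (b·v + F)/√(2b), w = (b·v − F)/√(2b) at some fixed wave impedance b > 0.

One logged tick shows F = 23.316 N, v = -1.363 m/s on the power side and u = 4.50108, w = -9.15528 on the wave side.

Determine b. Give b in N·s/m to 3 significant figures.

u + w = -4.65420;  u + w = √(2b)·v, so √(2b) = -4.65420/(-1.363) = 3.41467.
b = (√(2b))²/2 = 11.66000/2 = 5.83000.
(Check via u − w = 2F/√(2b): u − w = 13.65636, 2F/√(2b) = 13.65636.)

b = 5.83 N·s/m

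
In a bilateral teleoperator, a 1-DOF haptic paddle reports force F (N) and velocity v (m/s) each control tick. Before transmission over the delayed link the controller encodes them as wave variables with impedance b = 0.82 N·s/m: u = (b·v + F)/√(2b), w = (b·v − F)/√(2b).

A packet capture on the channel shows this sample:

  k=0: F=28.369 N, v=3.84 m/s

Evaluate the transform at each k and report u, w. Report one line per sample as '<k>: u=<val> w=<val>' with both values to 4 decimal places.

0: u=24.6113 w=-19.6937

k=0: b·v=0.82×3.84=3.1488; √(2b)=1.2806; u=(3.1488+28.369)/1.2806=24.6113, w=(3.1488−28.369)/1.2806=-19.6937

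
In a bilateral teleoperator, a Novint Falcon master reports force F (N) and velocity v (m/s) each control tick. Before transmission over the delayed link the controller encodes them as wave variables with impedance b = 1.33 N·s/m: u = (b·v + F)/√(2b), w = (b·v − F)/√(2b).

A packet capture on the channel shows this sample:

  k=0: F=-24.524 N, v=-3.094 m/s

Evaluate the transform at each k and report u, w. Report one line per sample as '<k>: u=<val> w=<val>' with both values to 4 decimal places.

k=0: b·v=1.33×(-3.094)=-4.1150; √(2b)=1.6310; u=(-4.1150+(-24.524))/1.6310=-17.5597, w=(-4.1150−(-24.524))/1.6310=12.5135

0: u=-17.5597 w=12.5135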